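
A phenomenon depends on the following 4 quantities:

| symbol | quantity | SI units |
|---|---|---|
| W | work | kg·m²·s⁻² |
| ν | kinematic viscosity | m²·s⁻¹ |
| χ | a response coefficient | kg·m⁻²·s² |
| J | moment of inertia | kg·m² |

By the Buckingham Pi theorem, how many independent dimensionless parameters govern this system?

1

There are 4 variables and 3 base dimensions (M, L, T).
The dimension matrix has rank 3.
Independent dimensionless groups: 4 − 3 = 1.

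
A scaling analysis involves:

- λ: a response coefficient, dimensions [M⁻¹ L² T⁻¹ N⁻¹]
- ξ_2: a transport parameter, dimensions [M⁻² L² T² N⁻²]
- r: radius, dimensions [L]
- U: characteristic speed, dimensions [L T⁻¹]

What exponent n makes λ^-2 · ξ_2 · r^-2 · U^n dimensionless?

4

Balance the L exponent: (1)·n from U, plus −2·(2) + (2) − 2·(1) = -4 from the rest, must sum to zero.
n − 4 = 0, so n = 4.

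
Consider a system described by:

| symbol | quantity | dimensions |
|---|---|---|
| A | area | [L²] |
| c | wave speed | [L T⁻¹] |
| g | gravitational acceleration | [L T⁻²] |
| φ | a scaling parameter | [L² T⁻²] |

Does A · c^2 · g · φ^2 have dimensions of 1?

Sum the exponent of each base dimension across the product:
  L: [A]_L + 2·[c]_L + [g]_L + 2·[φ]_L = (2) + 2·(1) + (1) + 2·(2) = 9
  T: [A]_T + 2·[c]_T + [g]_T + 2·[φ]_T = (0) + 2·(-1) + (-2) + 2·(-2) = -8
Net dimensions [L⁹ T⁻⁸] ≠ [1] — not dimensionless.

no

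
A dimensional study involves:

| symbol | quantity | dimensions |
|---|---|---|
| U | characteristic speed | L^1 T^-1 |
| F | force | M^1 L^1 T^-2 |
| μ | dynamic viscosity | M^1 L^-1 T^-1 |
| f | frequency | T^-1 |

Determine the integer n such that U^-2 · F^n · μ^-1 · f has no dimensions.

Balance the M exponent: (1)·n from F, plus −2·(0) − (1) + (0) = -1 from the rest, must sum to zero.
n − 1 = 0, so n = 1.

1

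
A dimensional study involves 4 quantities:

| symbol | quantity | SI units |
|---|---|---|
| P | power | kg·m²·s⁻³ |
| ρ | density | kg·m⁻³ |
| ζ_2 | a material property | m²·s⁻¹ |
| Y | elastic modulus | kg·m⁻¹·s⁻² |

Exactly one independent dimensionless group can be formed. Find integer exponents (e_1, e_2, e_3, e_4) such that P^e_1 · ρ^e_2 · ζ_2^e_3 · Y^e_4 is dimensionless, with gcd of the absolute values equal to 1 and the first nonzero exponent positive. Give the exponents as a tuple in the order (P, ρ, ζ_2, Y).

(2, -1, -4, -1)

M: e_1·(1) + e_2·(1) + e_3·(0) + e_4·(1) = 0
L: e_1·(2) + e_2·(-3) + e_3·(2) + e_4·(-1) = 0
T: e_1·(-3) + e_2·(0) + e_3·(-1) + e_4·(-2) = 0
Solving this homogeneous linear system for the smallest-integer solution (first nonzero entry positive) gives (2, -1, -4, -1).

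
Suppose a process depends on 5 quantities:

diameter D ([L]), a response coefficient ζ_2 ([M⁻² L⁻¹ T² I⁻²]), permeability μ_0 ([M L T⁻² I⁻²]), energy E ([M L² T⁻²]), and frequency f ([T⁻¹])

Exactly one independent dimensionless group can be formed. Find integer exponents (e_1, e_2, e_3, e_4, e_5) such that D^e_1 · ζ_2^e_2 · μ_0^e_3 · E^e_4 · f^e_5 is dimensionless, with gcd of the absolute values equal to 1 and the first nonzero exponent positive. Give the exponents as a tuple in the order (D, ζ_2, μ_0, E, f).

M: e_1·(0) + e_2·(-2) + e_3·(1) + e_4·(1) + e_5·(0) = 0
L: e_1·(1) + e_2·(-1) + e_3·(1) + e_4·(2) + e_5·(0) = 0
T: e_1·(0) + e_2·(2) + e_3·(-2) + e_4·(-2) + e_5·(-1) = 0
I: e_1·(0) + e_2·(-2) + e_3·(-2) + e_4·(0) + e_5·(0) = 0
Solving this homogeneous linear system for the smallest-integer solution (first nonzero entry positive) gives (4, -1, 1, -3, 2).

(4, -1, 1, -3, 2)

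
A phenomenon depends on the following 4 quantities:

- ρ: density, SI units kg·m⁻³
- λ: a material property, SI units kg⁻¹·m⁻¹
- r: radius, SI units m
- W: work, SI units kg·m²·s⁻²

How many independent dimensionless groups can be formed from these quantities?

There are 4 variables and 3 base dimensions (M, L, T).
The dimension matrix has rank 3.
Independent dimensionless groups: 4 − 3 = 1.

1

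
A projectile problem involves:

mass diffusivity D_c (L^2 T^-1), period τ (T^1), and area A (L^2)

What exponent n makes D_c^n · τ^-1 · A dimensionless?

-1

Balance the L exponent: (2)·n from D_c, plus −(0) + (2) = 2 from the rest, must sum to zero.
2n + 2 = 0, so n = -1.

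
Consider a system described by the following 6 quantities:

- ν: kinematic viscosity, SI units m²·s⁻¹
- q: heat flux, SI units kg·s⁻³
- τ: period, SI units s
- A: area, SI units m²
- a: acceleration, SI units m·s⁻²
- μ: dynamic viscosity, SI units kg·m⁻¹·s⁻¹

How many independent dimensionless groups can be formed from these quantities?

There are 6 variables and 3 base dimensions (M, L, T).
The dimension matrix has rank 3.
Independent dimensionless groups: 6 − 3 = 3.

3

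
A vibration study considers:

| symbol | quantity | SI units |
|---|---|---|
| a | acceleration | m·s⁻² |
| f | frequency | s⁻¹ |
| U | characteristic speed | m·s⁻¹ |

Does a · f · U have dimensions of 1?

Sum the exponent of each base dimension across the product:
  L: [a]_L + [f]_L + [U]_L = (1) + (0) + (1) = 2
  T: [a]_T + [f]_T + [U]_T = (-2) + (-1) + (-1) = -4
Net dimensions [L² T⁻⁴] ≠ [1] — not dimensionless.

no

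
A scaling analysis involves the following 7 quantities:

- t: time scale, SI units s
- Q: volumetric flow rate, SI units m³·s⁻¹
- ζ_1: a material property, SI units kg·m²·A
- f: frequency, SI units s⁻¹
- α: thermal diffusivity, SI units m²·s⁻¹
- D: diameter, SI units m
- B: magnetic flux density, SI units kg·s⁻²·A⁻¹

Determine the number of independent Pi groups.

3

There are 7 variables and 4 base dimensions (M, L, T, I).
The dimension matrix has rank 4.
Independent dimensionless groups: 7 − 4 = 3.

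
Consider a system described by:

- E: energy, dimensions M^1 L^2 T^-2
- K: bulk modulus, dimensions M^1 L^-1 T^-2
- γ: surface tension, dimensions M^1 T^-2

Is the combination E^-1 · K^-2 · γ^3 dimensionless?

Sum the exponent of each base dimension across the product:
  M: −[E]_M − 2·[K]_M + 3·[γ]_M = −(1) − 2·(1) + 3·(1) = 0
  L: −[E]_L − 2·[K]_L + 3·[γ]_L = −(2) − 2·(-1) + 3·(0) = 0
  T: −[E]_T − 2·[K]_T + 3·[γ]_T = −(-2) − 2·(-2) + 3·(-2) = 0
All base exponents vanish — dimensionless.

yes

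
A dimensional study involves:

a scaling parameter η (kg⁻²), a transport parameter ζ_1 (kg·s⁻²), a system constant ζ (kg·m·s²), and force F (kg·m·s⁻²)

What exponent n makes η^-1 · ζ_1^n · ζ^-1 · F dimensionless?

Balance the M exponent: (1)·n from ζ_1, plus −(-2) − (1) + (1) = 2 from the rest, must sum to zero.
n + 2 = 0, so n = -2.

-2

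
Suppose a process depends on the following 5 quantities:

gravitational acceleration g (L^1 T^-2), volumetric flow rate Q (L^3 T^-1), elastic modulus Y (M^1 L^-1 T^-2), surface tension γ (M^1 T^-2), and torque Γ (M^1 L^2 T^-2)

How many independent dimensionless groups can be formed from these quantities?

There are 5 variables and 3 base dimensions (M, L, T).
The dimension matrix has rank 3.
Independent dimensionless groups: 5 − 3 = 2.

2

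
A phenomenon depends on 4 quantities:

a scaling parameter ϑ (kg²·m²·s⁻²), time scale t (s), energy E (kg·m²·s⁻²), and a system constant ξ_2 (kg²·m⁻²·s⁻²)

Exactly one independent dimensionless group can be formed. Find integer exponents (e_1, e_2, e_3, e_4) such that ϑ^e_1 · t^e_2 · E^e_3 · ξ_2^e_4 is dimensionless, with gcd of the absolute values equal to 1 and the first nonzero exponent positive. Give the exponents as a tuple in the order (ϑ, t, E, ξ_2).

(3, -4, -4, -1)

M: e_1·(2) + e_2·(0) + e_3·(1) + e_4·(2) = 0
L: e_1·(2) + e_2·(0) + e_3·(2) + e_4·(-2) = 0
T: e_1·(-2) + e_2·(1) + e_3·(-2) + e_4·(-2) = 0
Solving this homogeneous linear system for the smallest-integer solution (first nonzero entry positive) gives (3, -4, -4, -1).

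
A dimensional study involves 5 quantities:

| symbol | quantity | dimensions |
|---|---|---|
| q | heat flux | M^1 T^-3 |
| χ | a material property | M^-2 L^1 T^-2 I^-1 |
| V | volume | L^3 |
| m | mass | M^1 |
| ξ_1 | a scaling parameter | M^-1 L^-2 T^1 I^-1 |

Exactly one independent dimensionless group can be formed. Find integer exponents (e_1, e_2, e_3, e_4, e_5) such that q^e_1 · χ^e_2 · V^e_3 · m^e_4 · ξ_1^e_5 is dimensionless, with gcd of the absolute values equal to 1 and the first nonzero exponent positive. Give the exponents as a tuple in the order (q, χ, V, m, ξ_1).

M: e_1·(1) + e_2·(-2) + e_3·(0) + e_4·(1) + e_5·(-1) = 0
L: e_1·(0) + e_2·(1) + e_3·(3) + e_4·(0) + e_5·(-2) = 0
T: e_1·(-3) + e_2·(-2) + e_3·(0) + e_4·(0) + e_5·(1) = 0
I: e_1·(0) + e_2·(-1) + e_3·(0) + e_4·(0) + e_5·(-1) = 0
Solving this homogeneous linear system for the smallest-integer solution (first nonzero entry positive) gives (1, -1, 1, -2, 1).

(1, -1, 1, -2, 1)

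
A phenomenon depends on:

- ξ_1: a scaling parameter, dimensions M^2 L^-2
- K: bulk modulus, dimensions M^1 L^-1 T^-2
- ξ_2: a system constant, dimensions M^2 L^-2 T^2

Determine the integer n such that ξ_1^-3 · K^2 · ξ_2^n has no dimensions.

2

Balance the M exponent: (2)·n from ξ_2, plus −3·(2) + 2·(1) = -4 from the rest, must sum to zero.
2n − 4 = 0, so n = 2.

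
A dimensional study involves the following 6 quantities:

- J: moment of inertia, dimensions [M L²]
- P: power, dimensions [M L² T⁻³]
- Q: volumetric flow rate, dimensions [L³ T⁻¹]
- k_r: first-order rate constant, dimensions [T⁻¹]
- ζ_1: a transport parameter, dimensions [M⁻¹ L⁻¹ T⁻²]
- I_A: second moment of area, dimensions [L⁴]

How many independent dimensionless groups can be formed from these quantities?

There are 6 variables and 3 base dimensions (M, L, T).
The dimension matrix has rank 3.
Independent dimensionless groups: 6 − 3 = 3.

3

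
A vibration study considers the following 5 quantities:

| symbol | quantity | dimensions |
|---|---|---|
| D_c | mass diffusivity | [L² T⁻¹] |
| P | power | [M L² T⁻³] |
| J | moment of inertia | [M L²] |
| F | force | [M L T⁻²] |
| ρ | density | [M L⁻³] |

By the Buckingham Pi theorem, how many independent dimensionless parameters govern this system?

2

There are 5 variables and 3 base dimensions (M, L, T).
The dimension matrix has rank 3.
Independent dimensionless groups: 5 − 3 = 2.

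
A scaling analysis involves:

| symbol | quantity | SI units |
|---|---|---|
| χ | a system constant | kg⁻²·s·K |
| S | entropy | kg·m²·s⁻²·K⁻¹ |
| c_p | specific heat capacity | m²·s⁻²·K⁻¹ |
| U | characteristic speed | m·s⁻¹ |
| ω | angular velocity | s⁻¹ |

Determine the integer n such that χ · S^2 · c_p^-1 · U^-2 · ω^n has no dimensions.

1

Balance the T exponent: (-1)·n from ω, plus (1) + 2·(-2) − (-2) − 2·(-1) = 1 from the rest, must sum to zero.
−n + 1 = 0, so n = 1.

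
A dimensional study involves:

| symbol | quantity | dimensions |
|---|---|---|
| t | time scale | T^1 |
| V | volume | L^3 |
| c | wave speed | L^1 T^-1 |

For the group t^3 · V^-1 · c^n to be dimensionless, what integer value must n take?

3

Balance the L exponent: (1)·n from c, plus 3·(0) − (3) = -3 from the rest, must sum to zero.
n − 3 = 0, so n = 3.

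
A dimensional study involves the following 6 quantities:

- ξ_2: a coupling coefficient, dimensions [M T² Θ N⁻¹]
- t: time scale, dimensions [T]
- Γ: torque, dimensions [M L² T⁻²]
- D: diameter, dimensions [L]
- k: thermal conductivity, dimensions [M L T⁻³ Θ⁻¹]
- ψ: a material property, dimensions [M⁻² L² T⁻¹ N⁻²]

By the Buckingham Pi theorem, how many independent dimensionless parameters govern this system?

1

There are 6 variables and 5 base dimensions (M, L, T, Θ, N).
The dimension matrix has rank 5.
Independent dimensionless groups: 6 − 5 = 1.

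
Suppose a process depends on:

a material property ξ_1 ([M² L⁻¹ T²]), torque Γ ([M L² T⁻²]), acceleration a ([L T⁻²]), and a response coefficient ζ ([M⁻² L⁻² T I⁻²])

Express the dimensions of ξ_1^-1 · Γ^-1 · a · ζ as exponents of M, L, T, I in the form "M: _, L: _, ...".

M: -5, L: -2, T: -1, I: -2

Collect each base-dimension exponent across the product:
  M: −(2) − (1) + (0) + (-2) = -5
  L: −(-1) − (2) + (1) + (-2) = -2
  T: −(2) − (-2) + (-2) + (1) = -1
  I: −(0) − (0) + (0) + (-2) = -2
So the dimensions are [M⁻⁵ L⁻² T⁻¹ I⁻²].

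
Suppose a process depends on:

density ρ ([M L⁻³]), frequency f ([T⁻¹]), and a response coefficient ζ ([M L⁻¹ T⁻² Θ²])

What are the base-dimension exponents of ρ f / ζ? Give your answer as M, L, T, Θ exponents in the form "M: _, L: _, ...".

M: 0, L: -2, T: 1, Θ: -2

Collect each base-dimension exponent across the product:
  M: (1) + (0) − (1) = 0
  L: (-3) + (0) − (-1) = -2
  T: (0) + (-1) − (-2) = 1
  Θ: (0) + (0) − (2) = -2
So the dimensions are [L⁻² T Θ⁻²].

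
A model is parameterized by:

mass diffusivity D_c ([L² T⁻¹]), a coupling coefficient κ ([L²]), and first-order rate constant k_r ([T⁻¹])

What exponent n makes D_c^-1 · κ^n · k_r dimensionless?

Balance the L exponent: (2)·n from κ, plus −(2) + (0) = -2 from the rest, must sum to zero.
2n − 2 = 0, so n = 1.

1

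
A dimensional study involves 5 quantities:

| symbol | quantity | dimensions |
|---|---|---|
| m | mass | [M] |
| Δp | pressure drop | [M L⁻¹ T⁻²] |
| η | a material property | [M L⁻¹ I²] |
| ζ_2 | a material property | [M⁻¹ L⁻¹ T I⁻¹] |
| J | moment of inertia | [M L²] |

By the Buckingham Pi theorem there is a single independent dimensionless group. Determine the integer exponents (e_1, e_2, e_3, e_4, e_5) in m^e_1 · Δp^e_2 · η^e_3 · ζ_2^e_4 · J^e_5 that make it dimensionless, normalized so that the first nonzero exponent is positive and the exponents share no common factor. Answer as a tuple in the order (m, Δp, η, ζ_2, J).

M: e_1·(1) + e_2·(1) + e_3·(1) + e_4·(-1) + e_5·(1) = 0
L: e_1·(0) + e_2·(-1) + e_3·(-1) + e_4·(-1) + e_5·(2) = 0
T: e_1·(0) + e_2·(-2) + e_3·(0) + e_4·(1) + e_5·(0) = 0
I: e_1·(0) + e_2·(0) + e_3·(2) + e_4·(-1) + e_5·(0) = 0
Solving this homogeneous linear system for the smallest-integer solution (first nonzero entry positive) gives (2, -1, -1, -2, -2).

(2, -1, -1, -2, -2)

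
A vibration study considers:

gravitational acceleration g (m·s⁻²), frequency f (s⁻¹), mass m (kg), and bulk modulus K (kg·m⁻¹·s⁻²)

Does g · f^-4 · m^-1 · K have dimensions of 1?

yes

Sum the exponent of each base dimension across the product:
  M: [g]_M − 4·[f]_M − [m]_M + [K]_M = (0) − 4·(0) − (1) + (1) = 0
  L: [g]_L − 4·[f]_L − [m]_L + [K]_L = (1) − 4·(0) − (0) + (-1) = 0
  T: [g]_T − 4·[f]_T − [m]_T + [K]_T = (-2) − 4·(-1) − (0) + (-2) = 0
All base exponents vanish — dimensionless.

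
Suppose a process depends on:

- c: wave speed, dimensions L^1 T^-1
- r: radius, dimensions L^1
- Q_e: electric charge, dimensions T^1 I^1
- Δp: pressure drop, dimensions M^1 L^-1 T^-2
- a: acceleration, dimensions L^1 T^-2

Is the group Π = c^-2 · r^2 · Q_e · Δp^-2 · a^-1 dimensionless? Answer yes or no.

Sum the exponent of each base dimension across the product:
  M: −2·[c]_M + 2·[r]_M + [Q_e]_M − 2·[Δp]_M − [a]_M = −2·(0) + 2·(0) + (0) − 2·(1) − (0) = -2
  L: −2·[c]_L + 2·[r]_L + [Q_e]_L − 2·[Δp]_L − [a]_L = −2·(1) + 2·(1) + (0) − 2·(-1) − (1) = 1
  T: −2·[c]_T + 2·[r]_T + [Q_e]_T − 2·[Δp]_T − [a]_T = −2·(-1) + 2·(0) + (1) − 2·(-2) − (-2) = 9
  I: −2·[c]_I + 2·[r]_I + [Q_e]_I − 2·[Δp]_I − [a]_I = −2·(0) + 2·(0) + (1) − 2·(0) − (0) = 1
Net dimensions [M⁻² L T⁹ I] ≠ [1] — not dimensionless.

no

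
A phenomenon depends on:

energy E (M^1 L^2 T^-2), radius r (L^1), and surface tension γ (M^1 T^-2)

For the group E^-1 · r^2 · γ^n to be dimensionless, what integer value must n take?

1

Balance the M exponent: (1)·n from γ, plus −(1) + 2·(0) = -1 from the rest, must sum to zero.
n − 1 = 0, so n = 1.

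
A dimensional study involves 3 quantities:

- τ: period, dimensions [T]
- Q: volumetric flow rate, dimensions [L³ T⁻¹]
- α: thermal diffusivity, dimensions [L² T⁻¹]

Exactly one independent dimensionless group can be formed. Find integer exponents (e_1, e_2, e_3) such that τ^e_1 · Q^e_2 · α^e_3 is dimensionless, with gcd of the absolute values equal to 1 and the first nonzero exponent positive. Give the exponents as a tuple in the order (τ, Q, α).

L: e_1·(0) + e_2·(3) + e_3·(2) = 0
T: e_1·(1) + e_2·(-1) + e_3·(-1) = 0
Solving this homogeneous linear system for the smallest-integer solution (first nonzero entry positive) gives (1, -2, 3).

(1, -2, 3)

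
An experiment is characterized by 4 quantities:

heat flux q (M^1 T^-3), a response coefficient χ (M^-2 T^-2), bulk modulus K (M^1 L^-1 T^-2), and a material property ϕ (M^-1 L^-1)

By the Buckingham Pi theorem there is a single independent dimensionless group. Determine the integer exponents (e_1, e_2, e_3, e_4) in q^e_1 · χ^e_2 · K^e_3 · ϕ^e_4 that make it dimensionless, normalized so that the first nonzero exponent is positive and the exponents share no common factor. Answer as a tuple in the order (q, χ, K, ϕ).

(2, -1, -2, 2)

M: e_1·(1) + e_2·(-2) + e_3·(1) + e_4·(-1) = 0
L: e_1·(0) + e_2·(0) + e_3·(-1) + e_4·(-1) = 0
T: e_1·(-3) + e_2·(-2) + e_3·(-2) + e_4·(0) = 0
Solving this homogeneous linear system for the smallest-integer solution (first nonzero entry positive) gives (2, -1, -2, 2).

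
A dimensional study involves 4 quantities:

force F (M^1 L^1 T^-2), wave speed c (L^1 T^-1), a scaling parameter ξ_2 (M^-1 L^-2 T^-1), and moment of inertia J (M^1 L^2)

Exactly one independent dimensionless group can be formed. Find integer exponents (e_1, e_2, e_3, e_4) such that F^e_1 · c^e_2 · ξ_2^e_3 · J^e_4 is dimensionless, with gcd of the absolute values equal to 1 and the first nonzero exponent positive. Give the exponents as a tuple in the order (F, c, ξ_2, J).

M: e_1·(1) + e_2·(0) + e_3·(-1) + e_4·(1) = 0
L: e_1·(1) + e_2·(1) + e_3·(-2) + e_4·(2) = 0
T: e_1·(-2) + e_2·(-1) + e_3·(-1) + e_4·(0) = 0
Solving this homogeneous linear system for the smallest-integer solution (first nonzero entry positive) gives (1, 1, -3, -4).

(1, 1, -3, -4)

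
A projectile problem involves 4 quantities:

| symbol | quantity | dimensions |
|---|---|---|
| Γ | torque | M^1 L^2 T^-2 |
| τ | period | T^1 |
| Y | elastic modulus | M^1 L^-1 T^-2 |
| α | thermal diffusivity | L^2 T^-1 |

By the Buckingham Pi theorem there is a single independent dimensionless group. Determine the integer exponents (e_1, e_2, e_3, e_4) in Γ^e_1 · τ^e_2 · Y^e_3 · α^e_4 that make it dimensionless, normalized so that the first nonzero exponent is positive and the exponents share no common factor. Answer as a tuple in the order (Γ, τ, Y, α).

M: e_1·(1) + e_2·(0) + e_3·(1) + e_4·(0) = 0
L: e_1·(2) + e_2·(0) + e_3·(-1) + e_4·(2) = 0
T: e_1·(-2) + e_2·(1) + e_3·(-2) + e_4·(-1) = 0
Solving this homogeneous linear system for the smallest-integer solution (first nonzero entry positive) gives (2, -3, -2, -3).

(2, -3, -2, -3)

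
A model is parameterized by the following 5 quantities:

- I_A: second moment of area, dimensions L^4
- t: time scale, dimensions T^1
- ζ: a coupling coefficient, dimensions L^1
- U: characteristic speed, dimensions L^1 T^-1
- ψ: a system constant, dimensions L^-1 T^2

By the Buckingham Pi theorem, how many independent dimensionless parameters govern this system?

3

There are 5 variables and 2 base dimensions (L, T).
The dimension matrix has rank 2.
Independent dimensionless groups: 5 − 2 = 3.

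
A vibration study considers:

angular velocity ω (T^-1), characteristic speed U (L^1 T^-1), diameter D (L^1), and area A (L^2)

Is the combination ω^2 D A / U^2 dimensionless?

Sum the exponent of each base dimension across the product:
  L: 2·[ω]_L − 2·[U]_L + [D]_L + [A]_L = 2·(0) − 2·(1) + (1) + (2) = 1
  T: 2·[ω]_T − 2·[U]_T + [D]_T + [A]_T = 2·(-1) − 2·(-1) + (0) + (0) = 0
Net dimensions [L] ≠ [1] — not dimensionless.

no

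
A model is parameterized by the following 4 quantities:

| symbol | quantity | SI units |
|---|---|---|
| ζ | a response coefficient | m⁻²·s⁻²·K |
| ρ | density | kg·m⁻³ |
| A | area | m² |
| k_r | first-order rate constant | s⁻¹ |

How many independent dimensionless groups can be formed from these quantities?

0

There are 4 variables and 4 base dimensions (M, L, T, Θ).
The dimension matrix has rank 4.
Independent dimensionless groups: 4 − 4 = 0.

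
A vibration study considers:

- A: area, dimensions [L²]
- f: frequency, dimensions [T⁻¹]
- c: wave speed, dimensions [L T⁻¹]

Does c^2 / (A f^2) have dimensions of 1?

Sum the exponent of each base dimension across the product:
  L: −[A]_L − 2·[f]_L + 2·[c]_L = −(2) − 2·(0) + 2·(1) = 0
  T: −[A]_T − 2·[f]_T + 2·[c]_T = −(0) − 2·(-1) + 2·(-1) = 0
All base exponents vanish — dimensionless.

yes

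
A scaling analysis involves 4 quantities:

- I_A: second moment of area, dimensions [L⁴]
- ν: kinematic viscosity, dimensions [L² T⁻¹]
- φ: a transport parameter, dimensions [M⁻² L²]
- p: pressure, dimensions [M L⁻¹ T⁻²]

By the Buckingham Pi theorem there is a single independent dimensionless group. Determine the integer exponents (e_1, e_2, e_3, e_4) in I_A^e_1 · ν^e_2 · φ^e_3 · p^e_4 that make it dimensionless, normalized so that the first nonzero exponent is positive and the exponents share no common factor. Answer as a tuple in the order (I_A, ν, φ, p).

(2, -4, 1, 2)

M: e_1·(0) + e_2·(0) + e_3·(-2) + e_4·(1) = 0
L: e_1·(4) + e_2·(2) + e_3·(2) + e_4·(-1) = 0
T: e_1·(0) + e_2·(-1) + e_3·(0) + e_4·(-2) = 0
Solving this homogeneous linear system for the smallest-integer solution (first nonzero entry positive) gives (2, -4, 1, 2).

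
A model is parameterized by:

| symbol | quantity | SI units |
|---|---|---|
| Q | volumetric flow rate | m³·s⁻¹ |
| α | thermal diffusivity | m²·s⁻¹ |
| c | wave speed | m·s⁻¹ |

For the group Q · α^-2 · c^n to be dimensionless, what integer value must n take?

Balance the L exponent: (1)·n from c, plus (3) − 2·(2) = -1 from the rest, must sum to zero.
n − 1 = 0, so n = 1.

1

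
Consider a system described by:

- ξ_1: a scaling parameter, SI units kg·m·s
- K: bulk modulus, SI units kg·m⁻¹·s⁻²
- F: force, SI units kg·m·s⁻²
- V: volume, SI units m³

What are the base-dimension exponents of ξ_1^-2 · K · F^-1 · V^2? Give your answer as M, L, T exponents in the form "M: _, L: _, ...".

M: -2, L: 2, T: -2

Collect each base-dimension exponent across the product:
  M: −2·(1) + (1) − (1) + 2·(0) = -2
  L: −2·(1) + (-1) − (1) + 2·(3) = 2
  T: −2·(1) + (-2) − (-2) + 2·(0) = -2
So the dimensions are [M⁻² L² T⁻²].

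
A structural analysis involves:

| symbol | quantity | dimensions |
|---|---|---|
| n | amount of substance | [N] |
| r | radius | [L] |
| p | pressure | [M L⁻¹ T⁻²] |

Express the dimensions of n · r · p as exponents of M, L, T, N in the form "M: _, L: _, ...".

M: 1, L: 0, T: -2, N: 1

Collect each base-dimension exponent across the product:
  M: (0) + (0) + (1) = 1
  L: (0) + (1) + (-1) = 0
  T: (0) + (0) + (-2) = -2
  N: (1) + (0) + (0) = 1
So the dimensions are [M T⁻² N].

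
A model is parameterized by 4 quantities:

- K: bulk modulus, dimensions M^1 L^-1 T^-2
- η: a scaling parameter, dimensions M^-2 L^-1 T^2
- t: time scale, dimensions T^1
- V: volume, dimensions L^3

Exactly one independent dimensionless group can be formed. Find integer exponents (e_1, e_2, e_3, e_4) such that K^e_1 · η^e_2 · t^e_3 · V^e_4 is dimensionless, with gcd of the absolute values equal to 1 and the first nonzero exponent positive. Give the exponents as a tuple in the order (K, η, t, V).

(2, 1, 2, 1)

M: e_1·(1) + e_2·(-2) + e_3·(0) + e_4·(0) = 0
L: e_1·(-1) + e_2·(-1) + e_3·(0) + e_4·(3) = 0
T: e_1·(-2) + e_2·(2) + e_3·(1) + e_4·(0) = 0
Solving this homogeneous linear system for the smallest-integer solution (first nonzero entry positive) gives (2, 1, 2, 1).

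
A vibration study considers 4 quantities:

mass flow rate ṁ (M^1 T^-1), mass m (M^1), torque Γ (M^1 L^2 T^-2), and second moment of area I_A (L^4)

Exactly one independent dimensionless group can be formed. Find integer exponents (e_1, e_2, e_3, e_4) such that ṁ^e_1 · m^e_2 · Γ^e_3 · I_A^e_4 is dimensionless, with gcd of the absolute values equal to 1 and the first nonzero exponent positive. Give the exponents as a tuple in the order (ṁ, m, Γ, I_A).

(4, -2, -2, 1)

M: e_1·(1) + e_2·(1) + e_3·(1) + e_4·(0) = 0
L: e_1·(0) + e_2·(0) + e_3·(2) + e_4·(4) = 0
T: e_1·(-1) + e_2·(0) + e_3·(-2) + e_4·(0) = 0
Solving this homogeneous linear system for the smallest-integer solution (first nonzero entry positive) gives (4, -2, -2, 1).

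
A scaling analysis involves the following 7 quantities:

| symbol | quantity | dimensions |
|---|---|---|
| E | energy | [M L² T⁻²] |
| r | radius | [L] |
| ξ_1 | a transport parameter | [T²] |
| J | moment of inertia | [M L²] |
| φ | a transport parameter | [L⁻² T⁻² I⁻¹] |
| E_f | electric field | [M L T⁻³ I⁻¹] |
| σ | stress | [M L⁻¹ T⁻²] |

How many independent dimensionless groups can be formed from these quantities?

There are 7 variables and 4 base dimensions (M, L, T, I).
The dimension matrix has rank 4.
Independent dimensionless groups: 7 − 4 = 3.

3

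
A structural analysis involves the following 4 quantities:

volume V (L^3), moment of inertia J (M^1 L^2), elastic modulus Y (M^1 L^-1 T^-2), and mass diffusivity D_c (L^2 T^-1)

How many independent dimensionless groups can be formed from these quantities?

1

There are 4 variables and 3 base dimensions (M, L, T).
The dimension matrix has rank 3.
Independent dimensionless groups: 4 − 3 = 1.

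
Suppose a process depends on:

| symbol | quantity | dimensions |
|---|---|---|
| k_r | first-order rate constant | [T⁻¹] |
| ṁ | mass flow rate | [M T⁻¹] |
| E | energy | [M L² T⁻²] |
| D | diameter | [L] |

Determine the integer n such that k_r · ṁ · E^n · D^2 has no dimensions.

-1

Balance the M exponent: (1)·n from E, plus (0) + (1) + 2·(0) = 1 from the rest, must sum to zero.
n + 1 = 0, so n = -1.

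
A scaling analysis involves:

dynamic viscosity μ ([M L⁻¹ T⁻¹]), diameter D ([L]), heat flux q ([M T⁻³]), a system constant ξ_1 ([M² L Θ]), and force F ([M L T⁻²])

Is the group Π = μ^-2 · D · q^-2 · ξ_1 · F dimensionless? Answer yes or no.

no

Sum the exponent of each base dimension across the product:
  M: −2·[μ]_M + [D]_M − 2·[q]_M + [ξ_1]_M + [F]_M = −2·(1) + (0) − 2·(1) + (2) + (1) = -1
  L: −2·[μ]_L + [D]_L − 2·[q]_L + [ξ_1]_L + [F]_L = −2·(-1) + (1) − 2·(0) + (1) + (1) = 5
  T: −2·[μ]_T + [D]_T − 2·[q]_T + [ξ_1]_T + [F]_T = −2·(-1) + (0) − 2·(-3) + (0) + (-2) = 6
  Θ: −2·[μ]_Θ + [D]_Θ − 2·[q]_Θ + [ξ_1]_Θ + [F]_Θ = −2·(0) + (0) − 2·(0) + (1) + (0) = 1
Net dimensions [M⁻¹ L⁵ T⁶ Θ] ≠ [1] — not dimensionless.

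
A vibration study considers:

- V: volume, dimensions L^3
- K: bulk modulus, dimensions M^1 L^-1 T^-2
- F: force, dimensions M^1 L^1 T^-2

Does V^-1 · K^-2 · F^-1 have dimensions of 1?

no

Sum the exponent of each base dimension across the product:
  M: −[V]_M − 2·[K]_M − [F]_M = −(0) − 2·(1) − (1) = -3
  L: −[V]_L − 2·[K]_L − [F]_L = −(3) − 2·(-1) − (1) = -2
  T: −[V]_T − 2·[K]_T − [F]_T = −(0) − 2·(-2) − (-2) = 6
Net dimensions [M⁻³ L⁻² T⁶] ≠ [1] — not dimensionless.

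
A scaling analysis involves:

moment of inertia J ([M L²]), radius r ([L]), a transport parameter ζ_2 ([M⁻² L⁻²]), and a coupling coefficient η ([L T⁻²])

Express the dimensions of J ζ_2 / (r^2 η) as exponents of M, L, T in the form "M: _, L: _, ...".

M: -1, L: -3, T: 2

Collect each base-dimension exponent across the product:
  M: (1) − 2·(0) + (-2) − (0) = -1
  L: (2) − 2·(1) + (-2) − (1) = -3
  T: (0) − 2·(0) + (0) − (-2) = 2
So the dimensions are [M⁻¹ L⁻³ T²].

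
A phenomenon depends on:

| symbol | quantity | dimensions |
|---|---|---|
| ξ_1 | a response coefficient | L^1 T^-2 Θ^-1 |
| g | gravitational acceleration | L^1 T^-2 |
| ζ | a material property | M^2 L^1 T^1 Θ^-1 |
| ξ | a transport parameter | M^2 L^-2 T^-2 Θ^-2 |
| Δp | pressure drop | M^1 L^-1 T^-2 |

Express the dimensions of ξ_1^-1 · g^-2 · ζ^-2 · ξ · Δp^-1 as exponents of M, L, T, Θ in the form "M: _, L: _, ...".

Collect each base-dimension exponent across the product:
  M: −(0) − 2·(0) − 2·(2) + (2) − (1) = -3
  L: −(1) − 2·(1) − 2·(1) + (-2) − (-1) = -6
  T: −(-2) − 2·(-2) − 2·(1) + (-2) − (-2) = 4
  Θ: −(-1) − 2·(0) − 2·(-1) + (-2) − (0) = 1
So the dimensions are [M⁻³ L⁻⁶ T⁴ Θ].

M: -3, L: -6, T: 4, Θ: 1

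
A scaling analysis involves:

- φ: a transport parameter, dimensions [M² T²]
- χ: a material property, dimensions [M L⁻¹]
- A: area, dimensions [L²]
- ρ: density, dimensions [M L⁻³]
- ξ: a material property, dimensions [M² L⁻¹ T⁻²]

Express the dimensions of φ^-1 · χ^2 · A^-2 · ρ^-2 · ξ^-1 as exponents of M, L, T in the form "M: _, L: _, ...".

Collect each base-dimension exponent across the product:
  M: −(2) + 2·(1) − 2·(0) − 2·(1) − (2) = -4
  L: −(0) + 2·(-1) − 2·(2) − 2·(-3) − (-1) = 1
  T: −(2) + 2·(0) − 2·(0) − 2·(0) − (-2) = 0
So the dimensions are [M⁻⁴ L].

M: -4, L: 1, T: 0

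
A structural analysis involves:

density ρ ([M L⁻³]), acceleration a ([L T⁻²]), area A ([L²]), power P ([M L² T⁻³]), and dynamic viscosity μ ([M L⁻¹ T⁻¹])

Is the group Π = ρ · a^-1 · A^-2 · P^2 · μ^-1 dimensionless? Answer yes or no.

Sum the exponent of each base dimension across the product:
  M: [ρ]_M − [a]_M − 2·[A]_M + 2·[P]_M − [μ]_M = (1) − (0) − 2·(0) + 2·(1) − (1) = 2
  L: [ρ]_L − [a]_L − 2·[A]_L + 2·[P]_L − [μ]_L = (-3) − (1) − 2·(2) + 2·(2) − (-1) = -3
  T: [ρ]_T − [a]_T − 2·[A]_T + 2·[P]_T − [μ]_T = (0) − (-2) − 2·(0) + 2·(-3) − (-1) = -3
Net dimensions [M² L⁻³ T⁻³] ≠ [1] — not dimensionless.

no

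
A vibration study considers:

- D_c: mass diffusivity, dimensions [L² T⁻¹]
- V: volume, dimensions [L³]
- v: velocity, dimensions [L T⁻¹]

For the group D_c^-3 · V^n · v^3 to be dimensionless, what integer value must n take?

Balance the L exponent: (3)·n from V, plus −3·(2) + 3·(1) = -3 from the rest, must sum to zero.
3n − 3 = 0, so n = 1.

1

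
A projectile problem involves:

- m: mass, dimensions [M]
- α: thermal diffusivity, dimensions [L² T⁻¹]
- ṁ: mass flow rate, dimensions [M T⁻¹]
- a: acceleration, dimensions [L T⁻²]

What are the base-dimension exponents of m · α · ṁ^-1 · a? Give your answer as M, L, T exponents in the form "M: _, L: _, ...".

M: 0, L: 3, T: -2

Collect each base-dimension exponent across the product:
  M: (1) + (0) − (1) + (0) = 0
  L: (0) + (2) − (0) + (1) = 3
  T: (0) + (-1) − (-1) + (-2) = -2
So the dimensions are [L³ T⁻²].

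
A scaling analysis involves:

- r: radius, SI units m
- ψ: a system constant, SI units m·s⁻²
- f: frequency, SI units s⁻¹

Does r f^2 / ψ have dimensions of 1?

Sum the exponent of each base dimension across the product:
  M: [r]_M − [ψ]_M + 2·[f]_M = (0) − (0) + 2·(0) = 0
  L: [r]_L − [ψ]_L + 2·[f]_L = (1) − (1) + 2·(0) = 0
  T: [r]_T − [ψ]_T + 2·[f]_T = (0) − (-2) + 2·(-1) = 0
All base exponents vanish — dimensionless.

yes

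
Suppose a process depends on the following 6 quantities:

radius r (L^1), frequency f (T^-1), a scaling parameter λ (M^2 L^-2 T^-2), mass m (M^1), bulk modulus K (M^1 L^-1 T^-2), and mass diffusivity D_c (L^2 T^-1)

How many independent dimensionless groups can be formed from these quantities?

There are 6 variables and 3 base dimensions (M, L, T).
The dimension matrix has rank 3.
Independent dimensionless groups: 6 − 3 = 3.

3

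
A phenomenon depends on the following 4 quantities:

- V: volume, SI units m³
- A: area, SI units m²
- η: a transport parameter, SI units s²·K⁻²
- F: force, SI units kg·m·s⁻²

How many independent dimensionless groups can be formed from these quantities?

There are 4 variables and 4 base dimensions (M, L, T, Θ).
The dimension matrix has rank 3 (less than 4: the dimension vectors are linearly dependent).
Independent dimensionless groups: 4 − 3 = 1.

1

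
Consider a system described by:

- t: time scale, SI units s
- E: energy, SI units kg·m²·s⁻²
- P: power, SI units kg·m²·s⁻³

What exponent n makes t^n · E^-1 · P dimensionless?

Balance the T exponent: (1)·n from t, plus −(-2) + (-3) = -1 from the rest, must sum to zero.
n − 1 = 0, so n = 1.

1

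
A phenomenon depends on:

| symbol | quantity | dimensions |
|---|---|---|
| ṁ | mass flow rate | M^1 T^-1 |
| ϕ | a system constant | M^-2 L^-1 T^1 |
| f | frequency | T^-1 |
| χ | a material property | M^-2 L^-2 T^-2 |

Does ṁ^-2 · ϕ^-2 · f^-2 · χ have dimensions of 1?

yes

Sum the exponent of each base dimension across the product:
  M: −2·[ṁ]_M − 2·[ϕ]_M − 2·[f]_M + [χ]_M = −2·(1) − 2·(-2) − 2·(0) + (-2) = 0
  L: −2·[ṁ]_L − 2·[ϕ]_L − 2·[f]_L + [χ]_L = −2·(0) − 2·(-1) − 2·(0) + (-2) = 0
  T: −2·[ṁ]_T − 2·[ϕ]_T − 2·[f]_T + [χ]_T = −2·(-1) − 2·(1) − 2·(-1) + (-2) = 0
All base exponents vanish — dimensionless.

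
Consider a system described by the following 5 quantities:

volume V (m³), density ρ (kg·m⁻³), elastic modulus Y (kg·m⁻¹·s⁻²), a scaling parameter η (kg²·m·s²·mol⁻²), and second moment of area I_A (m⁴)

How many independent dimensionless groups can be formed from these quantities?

1

There are 5 variables and 4 base dimensions (M, L, T, N).
The dimension matrix has rank 4.
Independent dimensionless groups: 5 − 4 = 1.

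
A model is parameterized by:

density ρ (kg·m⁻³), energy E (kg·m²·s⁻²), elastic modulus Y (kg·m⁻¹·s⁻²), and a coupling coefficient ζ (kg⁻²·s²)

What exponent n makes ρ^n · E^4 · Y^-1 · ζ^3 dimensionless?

3

Balance the M exponent: (1)·n from ρ, plus 4·(1) − (1) + 3·(-2) = -3 from the rest, must sum to zero.
n − 3 = 0, so n = 3.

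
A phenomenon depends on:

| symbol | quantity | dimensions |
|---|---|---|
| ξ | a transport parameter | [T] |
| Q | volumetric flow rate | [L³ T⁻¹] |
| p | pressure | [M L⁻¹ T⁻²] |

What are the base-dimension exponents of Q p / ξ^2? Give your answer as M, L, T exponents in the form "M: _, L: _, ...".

Collect each base-dimension exponent across the product:
  M: −2·(0) + (0) + (1) = 1
  L: −2·(0) + (3) + (-1) = 2
  T: −2·(1) + (-1) + (-2) = -5
So the dimensions are [M L² T⁻⁵].

M: 1, L: 2, T: -5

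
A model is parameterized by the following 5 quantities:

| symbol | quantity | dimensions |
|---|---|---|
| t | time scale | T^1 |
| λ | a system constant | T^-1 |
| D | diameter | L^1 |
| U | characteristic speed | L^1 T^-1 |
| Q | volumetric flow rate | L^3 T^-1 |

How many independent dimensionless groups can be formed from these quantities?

3

There are 5 variables and 2 base dimensions (L, T).
The dimension matrix has rank 2.
Independent dimensionless groups: 5 − 2 = 3.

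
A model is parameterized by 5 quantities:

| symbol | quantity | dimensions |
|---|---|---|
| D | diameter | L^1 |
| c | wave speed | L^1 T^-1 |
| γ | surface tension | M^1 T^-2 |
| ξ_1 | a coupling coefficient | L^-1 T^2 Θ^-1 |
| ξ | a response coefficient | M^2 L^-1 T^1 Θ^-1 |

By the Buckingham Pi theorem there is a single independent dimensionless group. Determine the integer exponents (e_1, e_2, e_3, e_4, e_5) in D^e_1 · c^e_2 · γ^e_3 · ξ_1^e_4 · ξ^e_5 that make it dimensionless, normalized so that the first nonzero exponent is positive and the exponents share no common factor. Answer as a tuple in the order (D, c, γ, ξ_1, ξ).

(3, -3, 2, 1, -1)

M: e_1·(0) + e_2·(0) + e_3·(1) + e_4·(0) + e_5·(2) = 0
L: e_1·(1) + e_2·(1) + e_3·(0) + e_4·(-1) + e_5·(-1) = 0
T: e_1·(0) + e_2·(-1) + e_3·(-2) + e_4·(2) + e_5·(1) = 0
Θ: e_1·(0) + e_2·(0) + e_3·(0) + e_4·(-1) + e_5·(-1) = 0
Solving this homogeneous linear system for the smallest-integer solution (first nonzero entry positive) gives (3, -3, 2, 1, -1).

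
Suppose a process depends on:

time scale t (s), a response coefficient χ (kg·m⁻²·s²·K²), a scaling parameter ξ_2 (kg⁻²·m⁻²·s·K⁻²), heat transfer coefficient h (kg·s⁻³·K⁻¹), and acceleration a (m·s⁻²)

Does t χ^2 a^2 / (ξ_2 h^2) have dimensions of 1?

no

Sum the exponent of each base dimension across the product:
  M: [t]_M + 2·[χ]_M − [ξ_2]_M − 2·[h]_M + 2·[a]_M = (0) + 2·(1) − (-2) − 2·(1) + 2·(0) = 2
  L: [t]_L + 2·[χ]_L − [ξ_2]_L − 2·[h]_L + 2·[a]_L = (0) + 2·(-2) − (-2) − 2·(0) + 2·(1) = 0
  T: [t]_T + 2·[χ]_T − [ξ_2]_T − 2·[h]_T + 2·[a]_T = (1) + 2·(2) − (1) − 2·(-3) + 2·(-2) = 6
  Θ: [t]_Θ + 2·[χ]_Θ − [ξ_2]_Θ − 2·[h]_Θ + 2·[a]_Θ = (0) + 2·(2) − (-2) − 2·(-1) + 2·(0) = 8
Net dimensions [M² T⁶ Θ⁸] ≠ [1] — not dimensionless.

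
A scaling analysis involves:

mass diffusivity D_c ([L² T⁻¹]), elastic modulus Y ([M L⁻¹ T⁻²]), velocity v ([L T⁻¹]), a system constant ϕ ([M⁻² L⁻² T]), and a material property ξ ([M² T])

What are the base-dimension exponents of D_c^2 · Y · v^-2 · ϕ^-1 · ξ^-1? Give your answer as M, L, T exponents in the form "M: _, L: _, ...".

M: 1, L: 3, T: -4

Collect each base-dimension exponent across the product:
  M: 2·(0) + (1) − 2·(0) − (-2) − (2) = 1
  L: 2·(2) + (-1) − 2·(1) − (-2) − (0) = 3
  T: 2·(-1) + (-2) − 2·(-1) − (1) − (1) = -4
So the dimensions are [M L³ T⁻⁴].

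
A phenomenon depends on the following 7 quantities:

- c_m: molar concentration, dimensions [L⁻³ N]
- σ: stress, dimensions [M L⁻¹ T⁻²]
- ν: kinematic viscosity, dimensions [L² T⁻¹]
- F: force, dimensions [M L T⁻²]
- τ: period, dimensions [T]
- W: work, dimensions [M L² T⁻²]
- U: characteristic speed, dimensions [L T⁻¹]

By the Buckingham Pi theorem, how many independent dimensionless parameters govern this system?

3

There are 7 variables and 4 base dimensions (M, L, T, N).
The dimension matrix has rank 4.
Independent dimensionless groups: 7 − 4 = 3.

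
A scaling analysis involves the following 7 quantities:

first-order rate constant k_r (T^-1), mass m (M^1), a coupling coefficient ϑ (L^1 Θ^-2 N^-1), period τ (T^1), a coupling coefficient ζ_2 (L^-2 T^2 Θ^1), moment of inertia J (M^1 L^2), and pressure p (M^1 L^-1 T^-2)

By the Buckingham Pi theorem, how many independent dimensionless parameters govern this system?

There are 7 variables and 5 base dimensions (M, L, T, Θ, N).
The dimension matrix has rank 5.
Independent dimensionless groups: 7 − 5 = 2.

2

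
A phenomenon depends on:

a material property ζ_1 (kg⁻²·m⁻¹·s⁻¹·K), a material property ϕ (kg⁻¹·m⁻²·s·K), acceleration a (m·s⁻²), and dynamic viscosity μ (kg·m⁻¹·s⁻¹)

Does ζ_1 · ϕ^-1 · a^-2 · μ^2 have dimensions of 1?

Sum the exponent of each base dimension across the product:
  M: [ζ_1]_M − [ϕ]_M − 2·[a]_M + 2·[μ]_M = (-2) − (-1) − 2·(0) + 2·(1) = 1
  L: [ζ_1]_L − [ϕ]_L − 2·[a]_L + 2·[μ]_L = (-1) − (-2) − 2·(1) + 2·(-1) = -3
  T: [ζ_1]_T − [ϕ]_T − 2·[a]_T + 2·[μ]_T = (-1) − (1) − 2·(-2) + 2·(-1) = 0
  Θ: [ζ_1]_Θ − [ϕ]_Θ − 2·[a]_Θ + 2·[μ]_Θ = (1) − (1) − 2·(0) + 2·(0) = 0
Net dimensions [M L⁻³] ≠ [1] — not dimensionless.

no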